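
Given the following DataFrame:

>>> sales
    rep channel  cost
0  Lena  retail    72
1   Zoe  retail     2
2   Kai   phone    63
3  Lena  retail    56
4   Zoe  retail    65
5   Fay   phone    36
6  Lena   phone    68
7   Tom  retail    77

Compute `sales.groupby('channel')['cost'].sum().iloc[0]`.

167

group by channel, sum of cost:
channel
phone     167
retail    272
Name: cost, dtype: int64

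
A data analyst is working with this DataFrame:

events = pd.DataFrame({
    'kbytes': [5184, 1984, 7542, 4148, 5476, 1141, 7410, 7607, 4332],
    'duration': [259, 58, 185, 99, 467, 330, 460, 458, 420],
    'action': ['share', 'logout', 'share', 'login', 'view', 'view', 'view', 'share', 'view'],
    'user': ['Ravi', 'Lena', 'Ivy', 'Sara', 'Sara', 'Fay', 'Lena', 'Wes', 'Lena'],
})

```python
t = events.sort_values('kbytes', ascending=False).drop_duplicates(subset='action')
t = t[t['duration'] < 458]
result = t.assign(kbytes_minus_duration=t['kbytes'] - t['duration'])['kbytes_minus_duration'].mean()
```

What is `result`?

2987.5

sort by kbytes descending:
   kbytes  duration  action  user
7    7607       458   share   Wes
2    7542       185   share   Ivy
6    7410       460    view  Lena
4    5476       467    view  Sara
0    5184       259   share  Ravi
8    4332       420    view  Lena
3    4148        99   login  Sara
1    1984        58  logout  Lena
5    1141       330    view   Fay
drop duplicate action (keep=first):
   kbytes  duration  action  user
7    7607       458   share   Wes
6    7410       460    view  Lena
3    4148        99   login  Sara
1    1984        58  logout  Lena
filter rows where duration < 458:
   kbytes  duration  action  user
3    4148        99   login  Sara
1    1984        58  logout  Lena
add column kbytes_minus_duration = t['kbytes'] - t['duration']:
   kbytes  duration  action  user  kbytes_minus_duration
3    4148        99   login  Sara                   4049
1    1984        58  logout  Lena                   1926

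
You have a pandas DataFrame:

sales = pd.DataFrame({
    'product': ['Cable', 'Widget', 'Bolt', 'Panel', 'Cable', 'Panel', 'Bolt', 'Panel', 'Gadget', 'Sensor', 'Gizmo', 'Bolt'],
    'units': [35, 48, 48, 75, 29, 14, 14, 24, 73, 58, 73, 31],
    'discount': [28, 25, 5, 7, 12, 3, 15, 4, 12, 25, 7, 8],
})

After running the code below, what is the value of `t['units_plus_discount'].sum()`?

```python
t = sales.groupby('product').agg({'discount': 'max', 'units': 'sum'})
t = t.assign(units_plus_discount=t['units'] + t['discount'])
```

641

group by product: max(discount), sum(units):
         discount  units
product                 
Bolt           15     93
Cable          28     64
Gadget         12     73
Gizmo           7     73
Panel           7    113
Sensor         25     58
Widget         25     48
add column units_plus_discount = t['units'] + t['discount']:
         discount  units  units_plus_discount
product                                      
Bolt           15     93                  108
Cable          28     64                   92
Gadget         12     73                   85
Gizmo           7     73                   80
Panel           7    113                  120
Sensor         25     58                   83
Widget         25     48                   73
Reading off the sum of column 'units_plus_discount', we get 641.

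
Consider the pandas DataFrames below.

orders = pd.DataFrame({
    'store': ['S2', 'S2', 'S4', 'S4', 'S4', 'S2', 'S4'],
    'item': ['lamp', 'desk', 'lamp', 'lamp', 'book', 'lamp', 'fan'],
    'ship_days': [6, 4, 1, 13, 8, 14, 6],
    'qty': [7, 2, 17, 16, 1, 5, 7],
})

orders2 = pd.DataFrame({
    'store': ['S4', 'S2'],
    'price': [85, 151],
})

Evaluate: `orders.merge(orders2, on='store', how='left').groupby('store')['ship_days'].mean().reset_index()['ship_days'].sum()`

15.0

merge on 'store' (how='left') → 7 rows:
  store  item  ship_days  qty  price
0    S2  lamp          6    7    151
1    S2  desk          4    2    151
2    S4  lamp          1   17     85
3    S4  lamp         13   16     85
4    S4  book          8    1     85
5    S2  lamp         14    5    151
6    S4   fan          6    7     85
group by store, mean of ship_days:
store
S2    8.0
S4    7.0
Name: ship_days, dtype: float64
reset_index():
  store  ship_days
0    S2        8.0
1    S4        7.0
So sum() = 15.0.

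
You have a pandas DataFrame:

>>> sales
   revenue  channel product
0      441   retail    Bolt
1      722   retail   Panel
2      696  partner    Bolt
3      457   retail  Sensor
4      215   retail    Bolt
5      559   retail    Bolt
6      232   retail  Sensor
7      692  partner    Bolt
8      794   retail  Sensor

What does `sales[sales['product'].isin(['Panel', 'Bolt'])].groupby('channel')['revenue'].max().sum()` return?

filter rows where product in ['Panel', 'Bolt']:
   revenue  channel product
0      441   retail    Bolt
1      722   retail   Panel
2      696  partner    Bolt
4      215   retail    Bolt
5      559   retail    Bolt
7      692  partner    Bolt
group by channel, max of revenue:
channel
partner    696
retail     722
Name: revenue, dtype: int64
So sum() = 1418.

1418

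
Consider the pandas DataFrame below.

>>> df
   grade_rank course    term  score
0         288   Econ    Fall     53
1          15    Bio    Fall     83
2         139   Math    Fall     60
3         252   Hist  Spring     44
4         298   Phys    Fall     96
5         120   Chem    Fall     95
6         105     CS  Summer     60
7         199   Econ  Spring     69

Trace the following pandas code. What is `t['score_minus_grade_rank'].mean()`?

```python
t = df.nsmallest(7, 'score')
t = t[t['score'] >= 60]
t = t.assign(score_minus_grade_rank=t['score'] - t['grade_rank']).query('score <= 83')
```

take 7 rows with smallest score:
   grade_rank course    term  score
3         252   Hist  Spring     44
0         288   Econ    Fall     53
2         139   Math    Fall     60
6         105     CS  Summer     60
7         199   Econ  Spring     69
1          15    Bio    Fall     83
5         120   Chem    Fall     95
filter rows where score >= 60:
   grade_rank course    term  score
2         139   Math    Fall     60
6         105     CS  Summer     60
7         199   Econ  Spring     69
1          15    Bio    Fall     83
5         120   Chem    Fall     95
add column score_minus_grade_rank = t['score'] - t['grade_rank']:
   grade_rank course    term  score  score_minus_grade_rank
2         139   Math    Fall     60                     -79
6         105     CS  Summer     60                     -45
7         199   Econ  Spring     69                    -130
1          15    Bio    Fall     83                      68
5         120   Chem    Fall     95                     -25
filter rows where score <= 83:
   grade_rank course    term  score  score_minus_grade_rank
2         139   Math    Fall     60                     -79
6         105     CS  Summer     60                     -45
7         199   Econ  Spring     69                    -130
1          15    Bio    Fall     83                      68
Then the mean of column 'score_minus_grade_rank': -46.5

-46.5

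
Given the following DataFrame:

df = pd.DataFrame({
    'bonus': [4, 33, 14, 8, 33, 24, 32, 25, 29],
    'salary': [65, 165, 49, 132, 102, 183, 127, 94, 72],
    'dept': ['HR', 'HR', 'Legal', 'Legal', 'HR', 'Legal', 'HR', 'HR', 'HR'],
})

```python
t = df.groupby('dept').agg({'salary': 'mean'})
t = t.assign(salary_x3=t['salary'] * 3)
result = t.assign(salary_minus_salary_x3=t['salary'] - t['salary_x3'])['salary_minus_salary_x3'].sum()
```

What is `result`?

group by dept, mean of salary:
           salary
dept             
HR     104.166667
Legal  121.333333
add column salary_x3 = t['salary'] * 3:
           salary  salary_x3
dept                        
HR     104.166667      312.5
Legal  121.333333      364.0
add column salary_minus_salary_x3 = t['salary'] - t['salary_x3']:
           salary  salary_x3  salary_minus_salary_x3
dept                                                
HR     104.166667      312.5             -208.333333
Legal  121.333333      364.0             -242.666667
Hence -451.0.

-451.0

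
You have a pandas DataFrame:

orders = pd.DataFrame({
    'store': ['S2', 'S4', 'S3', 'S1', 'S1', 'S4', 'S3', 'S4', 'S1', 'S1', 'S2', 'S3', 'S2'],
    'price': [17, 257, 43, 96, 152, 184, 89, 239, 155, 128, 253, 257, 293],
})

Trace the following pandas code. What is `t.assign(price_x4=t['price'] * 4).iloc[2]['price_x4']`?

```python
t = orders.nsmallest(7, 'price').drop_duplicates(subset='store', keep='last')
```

take 7 rows with smallest price:
  store  price
0    S2     17
2    S3     43
6    S3     89
3    S1     96
9    S1    128
4    S1    152
8    S1    155
drop duplicate store (keep=last):
  store  price
0    S2     17
6    S3     89
8    S1    155
add column price_x4 = t['price'] * 4:
  store  price  price_x4
0    S2     17        68
6    S3     89       356
8    S1    155       620
The value at position 2, column 'price_x4' is 620.

620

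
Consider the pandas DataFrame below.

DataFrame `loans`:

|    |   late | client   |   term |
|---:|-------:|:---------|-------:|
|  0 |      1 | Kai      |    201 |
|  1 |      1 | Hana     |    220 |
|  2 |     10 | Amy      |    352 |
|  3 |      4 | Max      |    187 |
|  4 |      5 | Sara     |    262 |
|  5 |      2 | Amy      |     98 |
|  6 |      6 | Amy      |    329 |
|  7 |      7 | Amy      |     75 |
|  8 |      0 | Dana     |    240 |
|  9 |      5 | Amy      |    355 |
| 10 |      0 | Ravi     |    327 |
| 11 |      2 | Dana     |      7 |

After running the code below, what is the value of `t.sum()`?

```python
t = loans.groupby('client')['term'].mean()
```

1562.3

group by client, mean of term:
client
Amy     241.8
Dana    123.5
Hana    220.0
Kai     201.0
Max     187.0
Ravi    327.0
Sara    262.0
Name: term, dtype: float64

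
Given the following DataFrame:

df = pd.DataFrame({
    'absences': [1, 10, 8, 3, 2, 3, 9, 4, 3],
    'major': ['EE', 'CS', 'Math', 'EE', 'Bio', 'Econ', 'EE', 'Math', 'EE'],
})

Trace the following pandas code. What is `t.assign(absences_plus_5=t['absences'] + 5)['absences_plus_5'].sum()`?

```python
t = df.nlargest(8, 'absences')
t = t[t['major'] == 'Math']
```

22

take 8 rows with largest absences:
   absences major
1        10    CS
6         9    EE
2         8  Math
7         4  Math
3         3    EE
5         3  Econ
8         3    EE
4         2   Bio
filter rows where major == 'Math':
   absences major
2         8  Math
7         4  Math
add column absences_plus_5 = t['absences'] + 5:
   absences major  absences_plus_5
2         8  Math               13
7         4  Math                9
The sum of column 'absences_plus_5' is 22.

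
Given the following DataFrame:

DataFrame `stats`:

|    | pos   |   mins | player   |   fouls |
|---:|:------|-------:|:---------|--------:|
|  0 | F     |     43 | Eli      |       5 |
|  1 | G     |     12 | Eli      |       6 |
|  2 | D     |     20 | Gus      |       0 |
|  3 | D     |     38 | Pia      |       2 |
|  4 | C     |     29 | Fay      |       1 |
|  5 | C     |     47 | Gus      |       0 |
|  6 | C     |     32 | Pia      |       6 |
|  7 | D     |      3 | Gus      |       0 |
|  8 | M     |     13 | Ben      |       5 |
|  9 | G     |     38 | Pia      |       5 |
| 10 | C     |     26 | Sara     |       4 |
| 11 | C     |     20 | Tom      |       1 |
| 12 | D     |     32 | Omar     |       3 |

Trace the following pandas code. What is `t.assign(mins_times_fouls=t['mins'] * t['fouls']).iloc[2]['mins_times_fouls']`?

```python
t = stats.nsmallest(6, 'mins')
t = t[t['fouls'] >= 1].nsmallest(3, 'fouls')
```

65

take 6 rows with smallest mins:
   pos  mins player  fouls
7    D     3    Gus      0
1    G    12    Eli      6
8    M    13    Ben      5
2    D    20    Gus      0
11   C    20    Tom      1
10   C    26   Sara      4
filter rows where fouls >= 1:
   pos  mins player  fouls
1    G    12    Eli      6
8    M    13    Ben      5
11   C    20    Tom      1
10   C    26   Sara      4
take 3 rows with smallest fouls:
   pos  mins player  fouls
11   C    20    Tom      1
10   C    26   Sara      4
8    M    13    Ben      5
add column mins_times_fouls = t['mins'] * t['fouls']:
   pos  mins player  fouls  mins_times_fouls
11   C    20    Tom      1                20
10   C    26   Sara      4               104
8    M    13    Ben      5                65
Finally, value at position 2, column 'mins_times_fouls' = 65.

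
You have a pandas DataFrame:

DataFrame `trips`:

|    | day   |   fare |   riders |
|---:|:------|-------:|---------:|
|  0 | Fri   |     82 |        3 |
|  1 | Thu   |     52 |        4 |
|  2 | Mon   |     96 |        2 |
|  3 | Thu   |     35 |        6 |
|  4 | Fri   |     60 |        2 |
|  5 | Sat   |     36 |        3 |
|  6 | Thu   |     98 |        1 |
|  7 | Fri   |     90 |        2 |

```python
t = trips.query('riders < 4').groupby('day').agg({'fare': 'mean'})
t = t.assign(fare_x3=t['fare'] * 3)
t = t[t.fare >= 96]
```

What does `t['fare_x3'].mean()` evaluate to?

291.0

filter rows where riders < 4:
   day  fare  riders
0  Fri    82       3
2  Mon    96       2
4  Fri    60       2
5  Sat    36       3
6  Thu    98       1
7  Fri    90       2
group by day, mean of fare:
          fare
day           
Fri  77.333333
Mon  96.000000
Sat  36.000000
Thu  98.000000
add column fare_x3 = t['fare'] * 3:
          fare  fare_x3
day                    
Fri  77.333333    232.0
Mon  96.000000    288.0
Sat  36.000000    108.0
Thu  98.000000    294.0
filter rows where fare >= 96:
     fare  fare_x3
day               
Mon  96.0    288.0
Thu  98.0    294.0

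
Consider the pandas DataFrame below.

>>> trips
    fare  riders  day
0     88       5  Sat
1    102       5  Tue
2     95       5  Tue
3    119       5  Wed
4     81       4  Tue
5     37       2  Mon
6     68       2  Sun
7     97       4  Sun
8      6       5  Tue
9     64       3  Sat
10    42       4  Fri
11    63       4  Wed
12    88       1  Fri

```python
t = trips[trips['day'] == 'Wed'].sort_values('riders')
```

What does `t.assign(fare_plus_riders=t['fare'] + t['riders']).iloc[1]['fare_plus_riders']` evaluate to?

124

filter rows where day == 'Wed':
    fare  riders  day
3    119       5  Wed
11    63       4  Wed
sort by riders:
    fare  riders  day
11    63       4  Wed
3    119       5  Wed
add column fare_plus_riders = t['fare'] + t['riders']:
    fare  riders  day  fare_plus_riders
11    63       4  Wed                67
3    119       5  Wed               124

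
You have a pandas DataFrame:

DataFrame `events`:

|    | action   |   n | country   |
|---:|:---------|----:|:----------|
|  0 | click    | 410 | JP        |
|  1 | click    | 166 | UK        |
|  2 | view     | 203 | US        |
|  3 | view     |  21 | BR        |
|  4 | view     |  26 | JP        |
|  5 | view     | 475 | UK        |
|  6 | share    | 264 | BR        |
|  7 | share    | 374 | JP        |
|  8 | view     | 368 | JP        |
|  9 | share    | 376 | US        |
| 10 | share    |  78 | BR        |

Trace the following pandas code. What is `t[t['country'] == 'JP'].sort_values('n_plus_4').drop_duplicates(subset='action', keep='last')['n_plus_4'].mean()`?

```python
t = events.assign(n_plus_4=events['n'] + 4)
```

add column n_plus_4 = events['n'] + 4:
   action    n country  n_plus_4
0   click  410      JP       414
1   click  166      UK       170
2    view  203      US       207
3    view   21      BR        25
4    view   26      JP        30
5    view  475      UK       479
6   share  264      BR       268
7   share  374      JP       378
8    view  368      JP       372
9   share  376      US       380
10  share   78      BR        82
filter rows where country == 'JP':
  action    n country  n_plus_4
0  click  410      JP       414
4   view   26      JP        30
7  share  374      JP       378
8   view  368      JP       372
sort by n_plus_4:
  action    n country  n_plus_4
4   view   26      JP        30
8   view  368      JP       372
7  share  374      JP       378
0  click  410      JP       414
drop duplicate action (keep=last):
  action    n country  n_plus_4
8   view  368      JP       372
7  share  374      JP       378
0  click  410      JP       414
So mean() = 388.0.

388.0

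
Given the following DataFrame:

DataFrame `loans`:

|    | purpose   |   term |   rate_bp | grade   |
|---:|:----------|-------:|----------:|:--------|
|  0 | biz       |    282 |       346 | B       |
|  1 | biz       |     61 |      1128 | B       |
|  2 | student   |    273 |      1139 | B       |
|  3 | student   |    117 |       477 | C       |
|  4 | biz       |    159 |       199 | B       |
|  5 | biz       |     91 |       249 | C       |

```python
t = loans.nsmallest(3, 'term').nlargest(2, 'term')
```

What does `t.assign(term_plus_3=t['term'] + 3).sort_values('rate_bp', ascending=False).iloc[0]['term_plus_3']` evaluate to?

take 3 rows with smallest term:
   purpose  term  rate_bp grade
1      biz    61     1128     B
5      biz    91      249     C
3  student   117      477     C
take 2 rows with largest term:
   purpose  term  rate_bp grade
3  student   117      477     C
5      biz    91      249     C
add column term_plus_3 = t['term'] + 3:
   purpose  term  rate_bp grade  term_plus_3
3  student   117      477     C          120
5      biz    91      249     C           94
sort by rate_bp descending:
   purpose  term  rate_bp grade  term_plus_3
3  student   117      477     C          120
5      biz    91      249     C           94
So iloc[0]['term_plus_3'] = 120.

120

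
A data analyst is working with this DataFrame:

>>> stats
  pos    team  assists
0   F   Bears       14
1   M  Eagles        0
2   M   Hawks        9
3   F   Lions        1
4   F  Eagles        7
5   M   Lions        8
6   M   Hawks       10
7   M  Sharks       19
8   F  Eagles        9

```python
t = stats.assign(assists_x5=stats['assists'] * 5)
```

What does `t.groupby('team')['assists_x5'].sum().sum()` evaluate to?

add column assists_x5 = stats['assists'] * 5:
  pos    team  assists  assists_x5
0   F   Bears       14          70
1   M  Eagles        0           0
2   M   Hawks        9          45
3   F   Lions        1           5
4   F  Eagles        7          35
5   M   Lions        8          40
6   M   Hawks       10          50
7   M  Sharks       19          95
8   F  Eagles        9          45
group by team, sum of assists_x5:
team
Bears     70
Eagles    80
Hawks     95
Lions     45
Sharks    95
Name: assists_x5, dtype: int64
sum of the resulting series → 385

385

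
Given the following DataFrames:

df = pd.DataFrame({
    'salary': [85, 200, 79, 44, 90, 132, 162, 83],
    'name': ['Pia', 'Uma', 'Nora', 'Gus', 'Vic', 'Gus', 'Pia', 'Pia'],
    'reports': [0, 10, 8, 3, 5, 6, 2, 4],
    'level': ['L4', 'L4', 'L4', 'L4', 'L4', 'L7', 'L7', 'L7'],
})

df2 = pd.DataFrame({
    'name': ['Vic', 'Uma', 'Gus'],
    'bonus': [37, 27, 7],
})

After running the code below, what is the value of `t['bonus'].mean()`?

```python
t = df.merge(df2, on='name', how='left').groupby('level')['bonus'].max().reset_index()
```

merge on 'name' (how='left') → 8 rows:
   salary  name  reports level  bonus
0      85   Pia        0    L4    NaN
1     200   Uma       10    L4   27.0
2      79  Nora        8    L4    NaN
3      44   Gus        3    L4    7.0
4      90   Vic        5    L4   37.0
5     132   Gus        6    L7    7.0
6     162   Pia        2    L7    NaN
7      83   Pia        4    L7    NaN
group by level, max of bonus:
level
L4    37.0
L7     7.0
Name: bonus, dtype: float64
reset_index():
  level  bonus
0    L4   37.0
1    L7    7.0

22.0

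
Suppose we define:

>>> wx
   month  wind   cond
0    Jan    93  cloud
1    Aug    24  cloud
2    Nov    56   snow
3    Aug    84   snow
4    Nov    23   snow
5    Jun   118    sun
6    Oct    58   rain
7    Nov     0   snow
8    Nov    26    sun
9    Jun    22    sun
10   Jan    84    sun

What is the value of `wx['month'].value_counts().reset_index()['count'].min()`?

value_counts of month:
month
Nov    4
Jan    2
Aug    2
Jun    2
Oct    1
Name: count, dtype: int64
reset_index():
  month  count
0   Nov      4
1   Jan      2
2   Aug      2
3   Jun      2
4   Oct      1
Then the min of column 'count': 1

1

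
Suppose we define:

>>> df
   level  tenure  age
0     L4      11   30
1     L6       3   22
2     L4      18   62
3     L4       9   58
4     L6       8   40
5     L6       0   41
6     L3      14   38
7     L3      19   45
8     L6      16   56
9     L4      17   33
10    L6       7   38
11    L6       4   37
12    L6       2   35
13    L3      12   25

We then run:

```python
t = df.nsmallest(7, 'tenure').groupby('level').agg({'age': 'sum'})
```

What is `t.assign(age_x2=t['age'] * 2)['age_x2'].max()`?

take 7 rows with smallest tenure:
   level  tenure  age
5     L6       0   41
12    L6       2   35
1     L6       3   22
11    L6       4   37
10    L6       7   38
4     L6       8   40
3     L4       9   58
group by level, sum of age:
       age
level     
L4      58
L6     213
add column age_x2 = t['age'] * 2:
       age  age_x2
level             
L4      58     116
L6     213     426
Reading off the max of column 'age_x2', we get 426.

426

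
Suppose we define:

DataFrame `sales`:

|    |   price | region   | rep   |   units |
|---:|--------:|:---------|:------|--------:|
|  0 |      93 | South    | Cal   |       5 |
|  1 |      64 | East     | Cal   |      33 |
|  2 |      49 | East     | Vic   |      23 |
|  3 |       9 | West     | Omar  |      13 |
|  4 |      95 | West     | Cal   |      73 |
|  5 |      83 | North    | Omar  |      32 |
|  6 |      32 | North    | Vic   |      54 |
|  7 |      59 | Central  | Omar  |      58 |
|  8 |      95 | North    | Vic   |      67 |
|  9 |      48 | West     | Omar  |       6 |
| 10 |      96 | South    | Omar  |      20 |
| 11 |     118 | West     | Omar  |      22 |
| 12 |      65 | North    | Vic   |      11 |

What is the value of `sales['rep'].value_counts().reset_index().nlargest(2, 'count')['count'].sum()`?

value_counts of rep:
rep
Omar    6
Vic     4
Cal     3
Name: count, dtype: int64
reset_index():
    rep  count
0  Omar      6
1   Vic      4
2   Cal      3
take 2 rows with largest count:
    rep  count
0  Omar      6
1   Vic      4
sum of column 'count' → 10

10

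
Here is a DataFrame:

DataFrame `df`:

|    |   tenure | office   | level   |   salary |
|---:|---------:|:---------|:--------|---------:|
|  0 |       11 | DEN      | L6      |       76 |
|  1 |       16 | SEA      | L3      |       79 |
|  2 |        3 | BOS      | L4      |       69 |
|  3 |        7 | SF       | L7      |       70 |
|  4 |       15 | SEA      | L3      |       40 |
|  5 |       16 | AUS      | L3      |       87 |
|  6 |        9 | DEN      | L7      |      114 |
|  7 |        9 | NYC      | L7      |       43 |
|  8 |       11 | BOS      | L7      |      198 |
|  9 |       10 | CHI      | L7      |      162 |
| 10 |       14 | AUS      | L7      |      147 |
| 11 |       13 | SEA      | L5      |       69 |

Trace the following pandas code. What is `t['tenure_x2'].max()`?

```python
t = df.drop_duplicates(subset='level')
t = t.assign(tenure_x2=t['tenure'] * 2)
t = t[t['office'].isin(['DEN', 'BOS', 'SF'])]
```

drop duplicate level (keep=first):
    tenure office level  salary
0       11    DEN    L6      76
1       16    SEA    L3      79
2        3    BOS    L4      69
3        7     SF    L7      70
11      13    SEA    L5      69
add column tenure_x2 = t['tenure'] * 2:
    tenure office level  salary  tenure_x2
0       11    DEN    L6      76         22
1       16    SEA    L3      79         32
2        3    BOS    L4      69          6
3        7     SF    L7      70         14
11      13    SEA    L5      69         26
filter rows where office in ['DEN', 'BOS', 'SF']:
   tenure office level  salary  tenure_x2
0      11    DEN    L6      76         22
2       3    BOS    L4      69          6
3       7     SF    L7      70         14
Then the max of column 'tenure_x2': 22

22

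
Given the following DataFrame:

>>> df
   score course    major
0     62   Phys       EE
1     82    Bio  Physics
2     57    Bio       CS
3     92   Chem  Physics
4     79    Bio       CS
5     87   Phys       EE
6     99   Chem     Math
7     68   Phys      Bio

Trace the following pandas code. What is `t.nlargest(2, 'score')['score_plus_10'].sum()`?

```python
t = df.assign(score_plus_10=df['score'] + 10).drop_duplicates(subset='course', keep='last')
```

add column score_plus_10 = df['score'] + 10:
   score course    major  score_plus_10
0     62   Phys       EE             72
1     82    Bio  Physics             92
2     57    Bio       CS             67
3     92   Chem  Physics            102
4     79    Bio       CS             89
5     87   Phys       EE             97
6     99   Chem     Math            109
7     68   Phys      Bio             78
drop duplicate course (keep=last):
   score course major  score_plus_10
4     79    Bio    CS             89
6     99   Chem  Math            109
7     68   Phys   Bio             78
take 2 rows with largest score:
   score course major  score_plus_10
6     99   Chem  Math            109
4     79    Bio    CS             89

198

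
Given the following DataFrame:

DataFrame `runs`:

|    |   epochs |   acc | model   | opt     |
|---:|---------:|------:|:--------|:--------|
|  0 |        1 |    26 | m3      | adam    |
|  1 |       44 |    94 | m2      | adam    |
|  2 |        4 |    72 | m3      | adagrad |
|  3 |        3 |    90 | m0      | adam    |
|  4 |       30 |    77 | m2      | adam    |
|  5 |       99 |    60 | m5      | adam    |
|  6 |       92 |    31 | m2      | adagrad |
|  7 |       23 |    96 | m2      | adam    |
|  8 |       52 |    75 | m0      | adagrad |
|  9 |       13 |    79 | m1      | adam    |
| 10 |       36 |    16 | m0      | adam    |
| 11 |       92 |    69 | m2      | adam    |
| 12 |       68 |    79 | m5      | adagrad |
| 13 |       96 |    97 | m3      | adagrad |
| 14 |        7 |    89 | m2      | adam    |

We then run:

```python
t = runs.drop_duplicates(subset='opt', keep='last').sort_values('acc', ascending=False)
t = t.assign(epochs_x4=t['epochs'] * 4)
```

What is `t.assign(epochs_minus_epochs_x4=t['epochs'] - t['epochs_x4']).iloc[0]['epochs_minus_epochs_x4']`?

-288

drop duplicate opt (keep=last):
    epochs  acc model      opt
13      96   97    m3  adagrad
14       7   89    m2     adam
sort by acc descending:
    epochs  acc model      opt
13      96   97    m3  adagrad
14       7   89    m2     adam
add column epochs_x4 = t['epochs'] * 4:
    epochs  acc model      opt  epochs_x4
13      96   97    m3  adagrad        384
14       7   89    m2     adam         28
add column epochs_minus_epochs_x4 = t['epochs'] - t['epochs_x4']:
    epochs  acc model      opt  epochs_x4  epochs_minus_epochs_x4
13      96   97    m3  adagrad        384                    -288
14       7   89    m2     adam         28                     -21
So iloc[0]['epochs_minus_epochs_x4'] = -288.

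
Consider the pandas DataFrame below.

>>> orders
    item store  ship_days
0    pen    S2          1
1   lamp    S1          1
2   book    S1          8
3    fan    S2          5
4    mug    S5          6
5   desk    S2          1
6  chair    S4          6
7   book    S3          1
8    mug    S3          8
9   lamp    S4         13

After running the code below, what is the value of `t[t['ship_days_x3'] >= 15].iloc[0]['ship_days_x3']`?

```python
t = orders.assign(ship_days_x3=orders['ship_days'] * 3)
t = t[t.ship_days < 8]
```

add column ship_days_x3 = orders['ship_days'] * 3:
    item store  ship_days  ship_days_x3
0    pen    S2          1             3
1   lamp    S1          1             3
2   book    S1          8            24
3    fan    S2          5            15
4    mug    S5          6            18
5   desk    S2          1             3
6  chair    S4          6            18
7   book    S3          1             3
8    mug    S3          8            24
9   lamp    S4         13            39
filter rows where ship_days < 8:
    item store  ship_days  ship_days_x3
0    pen    S2          1             3
1   lamp    S1          1             3
3    fan    S2          5            15
4    mug    S5          6            18
5   desk    S2          1             3
6  chair    S4          6            18
7   book    S3          1             3
filter rows where ship_days_x3 >= 15:
    item store  ship_days  ship_days_x3
3    fan    S2          5            15
4    mug    S5          6            18
6  chair    S4          6            18
Then the value at position 0, column 'ship_days_x3': 15

15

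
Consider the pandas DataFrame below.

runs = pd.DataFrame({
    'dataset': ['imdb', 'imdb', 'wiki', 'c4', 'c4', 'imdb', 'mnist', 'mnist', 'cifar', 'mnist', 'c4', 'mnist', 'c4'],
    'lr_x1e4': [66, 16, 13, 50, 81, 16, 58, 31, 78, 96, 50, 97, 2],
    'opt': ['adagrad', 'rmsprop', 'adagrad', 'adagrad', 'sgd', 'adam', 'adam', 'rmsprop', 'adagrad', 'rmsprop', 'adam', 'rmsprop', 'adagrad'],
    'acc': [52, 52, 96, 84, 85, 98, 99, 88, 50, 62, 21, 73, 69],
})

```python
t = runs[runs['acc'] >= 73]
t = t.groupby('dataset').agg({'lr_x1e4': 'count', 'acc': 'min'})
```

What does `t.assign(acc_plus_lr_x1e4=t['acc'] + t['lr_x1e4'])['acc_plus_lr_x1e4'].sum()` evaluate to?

358

filter rows where acc >= 73:
   dataset  lr_x1e4      opt  acc
2     wiki       13  adagrad   96
3       c4       50  adagrad   84
4       c4       81      sgd   85
5     imdb       16     adam   98
6    mnist       58     adam   99
7    mnist       31  rmsprop   88
11   mnist       97  rmsprop   73
group by dataset: count(lr_x1e4), min(acc):
         lr_x1e4  acc
dataset              
c4             2   84
imdb           1   98
mnist          3   73
wiki           1   96
add column acc_plus_lr_x1e4 = t['acc'] + t['lr_x1e4']:
         lr_x1e4  acc  acc_plus_lr_x1e4
dataset                                
c4             2   84                86
imdb           1   98                99
mnist          3   73                76
wiki           1   96                97
The sum of column 'acc_plus_lr_x1e4' is 358.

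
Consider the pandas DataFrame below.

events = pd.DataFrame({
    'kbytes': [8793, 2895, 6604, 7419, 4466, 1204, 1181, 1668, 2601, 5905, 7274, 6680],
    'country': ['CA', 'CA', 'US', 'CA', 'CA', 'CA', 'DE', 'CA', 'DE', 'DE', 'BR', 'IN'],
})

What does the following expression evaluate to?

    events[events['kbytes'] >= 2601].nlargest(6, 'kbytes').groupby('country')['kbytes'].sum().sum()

42675

filter rows where kbytes >= 2601:
    kbytes country
0     8793      CA
1     2895      CA
2     6604      US
3     7419      CA
4     4466      CA
8     2601      DE
9     5905      DE
10    7274      BR
11    6680      IN
take 6 rows with largest kbytes:
    kbytes country
0     8793      CA
3     7419      CA
10    7274      BR
11    6680      IN
2     6604      US
9     5905      DE
group by country, sum of kbytes:
country
BR     7274
CA    16212
DE     5905
IN     6680
US     6604
Name: kbytes, dtype: int64
sum of the resulting series → 42675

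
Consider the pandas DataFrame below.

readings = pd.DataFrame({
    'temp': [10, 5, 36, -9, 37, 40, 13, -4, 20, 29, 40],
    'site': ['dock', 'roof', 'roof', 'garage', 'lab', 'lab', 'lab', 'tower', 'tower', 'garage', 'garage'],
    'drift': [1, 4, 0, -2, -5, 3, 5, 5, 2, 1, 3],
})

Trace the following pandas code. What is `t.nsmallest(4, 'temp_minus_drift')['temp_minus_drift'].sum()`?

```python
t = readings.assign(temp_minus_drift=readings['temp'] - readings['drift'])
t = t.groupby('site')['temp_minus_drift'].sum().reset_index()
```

add column temp_minus_drift = readings['temp'] - readings['drift']:
    temp    site  drift  temp_minus_drift
0     10    dock      1                 9
1      5    roof      4                 1
2     36    roof      0                36
3     -9  garage     -2                -7
4     37     lab     -5                42
5     40     lab      3                37
6     13     lab      5                 8
7     -4   tower      5                -9
8     20   tower      2                18
9     29  garage      1                28
10    40  garage      3                37
group by site, sum of temp_minus_drift:
site
dock       9
garage    58
lab       87
roof      37
tower      9
Name: temp_minus_drift, dtype: int64
reset_index():
     site  temp_minus_drift
0    dock                 9
1  garage                58
2     lab                87
3    roof                37
4   tower                 9
take 4 rows with smallest temp_minus_drift:
     site  temp_minus_drift
0    dock                 9
4   tower                 9
3    roof                37
1  garage                58
sum of column 'temp_minus_drift' → 113

113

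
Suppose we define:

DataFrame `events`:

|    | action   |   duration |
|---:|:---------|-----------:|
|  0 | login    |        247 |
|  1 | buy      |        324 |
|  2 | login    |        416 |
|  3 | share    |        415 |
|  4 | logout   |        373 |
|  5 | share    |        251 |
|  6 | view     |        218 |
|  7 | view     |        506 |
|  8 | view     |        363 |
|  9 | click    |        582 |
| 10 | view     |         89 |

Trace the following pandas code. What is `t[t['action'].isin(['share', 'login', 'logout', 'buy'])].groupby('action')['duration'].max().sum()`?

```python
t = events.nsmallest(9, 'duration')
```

1528

take 9 rows with smallest duration:
    action  duration
10    view        89
6     view       218
0    login       247
5    share       251
1      buy       324
8     view       363
4   logout       373
3    share       415
2    login       416
filter rows where action in ['share', 'login', 'logout', 'buy']:
   action  duration
0   login       247
5   share       251
1     buy       324
4  logout       373
3   share       415
2   login       416
group by action, max of duration:
action
buy       324
login     416
logout    373
share     415
Name: duration, dtype: int64
Then the sum of the resulting series: 1528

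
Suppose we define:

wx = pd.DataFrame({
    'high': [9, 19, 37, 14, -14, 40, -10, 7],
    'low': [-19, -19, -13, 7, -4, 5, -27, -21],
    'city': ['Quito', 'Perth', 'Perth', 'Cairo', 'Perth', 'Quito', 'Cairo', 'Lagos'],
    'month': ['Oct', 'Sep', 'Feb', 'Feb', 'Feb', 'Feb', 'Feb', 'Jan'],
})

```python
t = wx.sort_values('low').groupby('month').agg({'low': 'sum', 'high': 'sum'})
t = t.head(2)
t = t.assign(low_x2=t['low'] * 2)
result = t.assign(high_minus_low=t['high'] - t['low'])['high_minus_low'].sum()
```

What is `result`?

sort by low:
   high  low   city month
6   -10  -27  Cairo   Feb
7     7  -21  Lagos   Jan
0     9  -19  Quito   Oct
1    19  -19  Perth   Sep
2    37  -13  Perth   Feb
4   -14   -4  Perth   Feb
5    40    5  Quito   Feb
3    14    7  Cairo   Feb
group by month: sum(low), sum(high):
       low  high
month           
Feb    -32    67
Jan    -21     7
Oct    -19     9
Sep    -19    19
take first 2 rows:
       low  high
month           
Feb    -32    67
Jan    -21     7
add column low_x2 = t['low'] * 2:
       low  high  low_x2
month                   
Feb    -32    67     -64
Jan    -21     7     -42
add column high_minus_low = t['high'] - t['low']:
       low  high  low_x2  high_minus_low
month                                   
Feb    -32    67     -64              99
Jan    -21     7     -42              28

127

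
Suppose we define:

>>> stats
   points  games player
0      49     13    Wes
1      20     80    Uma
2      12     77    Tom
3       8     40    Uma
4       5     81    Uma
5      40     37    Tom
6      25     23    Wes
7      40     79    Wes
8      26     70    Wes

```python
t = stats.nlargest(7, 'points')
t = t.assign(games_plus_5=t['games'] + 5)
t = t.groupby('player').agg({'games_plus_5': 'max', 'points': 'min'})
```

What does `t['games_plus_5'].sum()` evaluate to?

take 7 rows with largest points:
   points  games player
0      49     13    Wes
5      40     37    Tom
7      40     79    Wes
8      26     70    Wes
6      25     23    Wes
1      20     80    Uma
2      12     77    Tom
add column games_plus_5 = t['games'] + 5:
   points  games player  games_plus_5
0      49     13    Wes            18
5      40     37    Tom            42
7      40     79    Wes            84
8      26     70    Wes            75
6      25     23    Wes            28
1      20     80    Uma            85
2      12     77    Tom            82
group by player: max(games_plus_5), min(points):
        games_plus_5  points
player                      
Tom               82      12
Uma               85      20
Wes               84      25

251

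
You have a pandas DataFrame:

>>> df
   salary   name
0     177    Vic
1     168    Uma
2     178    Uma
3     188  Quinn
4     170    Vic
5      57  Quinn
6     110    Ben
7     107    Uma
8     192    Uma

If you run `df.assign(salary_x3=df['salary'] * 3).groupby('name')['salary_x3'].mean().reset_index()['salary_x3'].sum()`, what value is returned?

1701.75

add column salary_x3 = df['salary'] * 3:
   salary   name  salary_x3
0     177    Vic        531
1     168    Uma        504
2     178    Uma        534
3     188  Quinn        564
4     170    Vic        510
5      57  Quinn        171
6     110    Ben        330
7     107    Uma        321
8     192    Uma        576
group by name, mean of salary_x3:
name
Ben      330.00
Quinn    367.50
Uma      483.75
Vic      520.50
Name: salary_x3, dtype: float64
reset_index():
    name  salary_x3
0    Ben     330.00
1  Quinn     367.50
2    Uma     483.75
3    Vic     520.50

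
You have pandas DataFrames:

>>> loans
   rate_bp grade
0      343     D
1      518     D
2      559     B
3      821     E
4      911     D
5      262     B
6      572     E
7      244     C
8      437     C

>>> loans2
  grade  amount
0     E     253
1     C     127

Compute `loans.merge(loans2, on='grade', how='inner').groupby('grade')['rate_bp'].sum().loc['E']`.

merge on 'grade' (how='inner') → 4 rows:
   rate_bp grade  amount
0      821     E     253
1      572     E     253
2      244     C     127
3      437     C     127
group by grade, sum of rate_bp:
grade
C     681
E    1393
Name: rate_bp, dtype: int64
Taking the value at index 'E' gives 1393.

1393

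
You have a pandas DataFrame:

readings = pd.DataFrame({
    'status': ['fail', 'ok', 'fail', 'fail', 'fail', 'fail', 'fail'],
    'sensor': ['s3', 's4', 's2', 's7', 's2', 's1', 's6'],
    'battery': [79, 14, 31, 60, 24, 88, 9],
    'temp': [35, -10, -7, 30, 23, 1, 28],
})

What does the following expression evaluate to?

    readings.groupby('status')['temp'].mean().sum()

group by status, mean of temp:
status
fail    18.333333
ok     -10.000000
Name: temp, dtype: float64
Reading off the sum of the resulting series, we get 8.33333333333.

8.33333333333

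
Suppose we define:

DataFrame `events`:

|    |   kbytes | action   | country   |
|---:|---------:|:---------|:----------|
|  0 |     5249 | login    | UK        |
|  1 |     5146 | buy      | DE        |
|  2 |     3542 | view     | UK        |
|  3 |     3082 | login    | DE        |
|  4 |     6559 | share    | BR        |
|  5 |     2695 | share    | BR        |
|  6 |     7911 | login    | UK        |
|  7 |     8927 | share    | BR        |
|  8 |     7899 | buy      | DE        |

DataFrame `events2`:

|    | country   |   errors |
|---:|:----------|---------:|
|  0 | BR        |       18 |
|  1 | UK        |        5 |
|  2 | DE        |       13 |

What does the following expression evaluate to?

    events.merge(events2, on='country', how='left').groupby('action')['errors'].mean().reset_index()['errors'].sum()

merge on 'country' (how='left') → 9 rows:
   kbytes action country  errors
0    5249  login      UK       5
1    5146    buy      DE      13
2    3542   view      UK       5
3    3082  login      DE      13
4    6559  share      BR      18
5    2695  share      BR      18
6    7911  login      UK       5
7    8927  share      BR      18
8    7899    buy      DE      13
group by action, mean of errors:
action
buy      13.000000
login     7.666667
share    18.000000
view      5.000000
Name: errors, dtype: float64
reset_index():
  action     errors
0    buy  13.000000
1  login   7.666667
2  share  18.000000
3   view   5.000000
Hence 43.6666666667.

43.6666666667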